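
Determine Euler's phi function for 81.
54

81 = 3^4
φ(n) = n × ∏(1 - 1/p) for each prime p dividing n
φ(81) = 81 × (1 - 1/3) = 54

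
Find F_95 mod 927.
172

Matrix identity: Q^n = [[F_(n+1), F_n], [F_n, F_(n-1)]] with Q = [[1,1],[1,0]].
n = 95 = 1011111₂. Square-and-multiply, entries mod 927:
Q^1 = [[1,1],[1,0]]
Q^2 = (Q^1)² = [[2,1],[1,1]]
Q^5 = (Q^2)²·Q = [[8,5],[5,3]]
Q^11 = (Q^5)²·Q = [[144,89],[89,55]]
Q^23 = (Q^11)²·Q = [[18,847],[847,98]]
Q^47 = (Q^23)²·Q = [[225,235],[235,917]]
Q^95 = (Q^47)²·Q = [[639,172],[172,467]]
F_95 mod 927 = Q^95[0][1] = 172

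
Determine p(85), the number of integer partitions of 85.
30167357

p(n) counts ways to write n as a sum of positive integers (order ignored).
Euler's pentagonal recurrence: p(k) = p(k-1) + p(k-2) - p(k-5) - p(k-7) + p(k-12) + p(k-15) - ... (offsets j(3j∓1)/2, signs ++--, p(0)=1, p(<0)=0).
DP table for k = 0..84: p(0)=1, p(1)=1, p(2)=2, p(3)=3, p(4)=5, p(5)=7, p(6)=11, p(7)=15, p(8)=22, p(9)=30, p(10)=42, p(11)=56, p(12)=77, p(13)=101, p(14)=135, p(15)=176, p(16)=231, p(17)=297, p(18)=385, p(19)=490, p(20)=627, p(21)=792, p(22)=1002, p(23)=1255, p(24)=1575, p(25)=1958, p(26)=2436, p(27)=3010, p(28)=3718, p(29)=4565, p(30)=5604, p(31)=6842, p(32)=8349, p(33)=10143, p(34)=12310, p(35)=14883, p(36)=17977, p(37)=21637, p(38)=26015, p(39)=31185, p(40)=37338, p(41)=44583, p(42)=53174, p(43)=63261, p(44)=75175, p(45)=89134, p(46)=105558, p(47)=124754, p(48)=147273, p(49)=173525, p(50)=204226, p(51)=239943, p(52)=281589, p(53)=329931, p(54)=386155, p(55)=451276, p(56)=526823, p(57)=614154, p(58)=715220, p(59)=831820, p(60)=966467, p(61)=1121505, p(62)=1300156, p(63)=1505499, p(64)=1741630, p(65)=2012558, p(66)=2323520, p(67)=2679689, p(68)=3087735, p(69)=3554345, p(70)=4087968, p(71)=4697205, p(72)=5392783, p(73)=6185689, p(74)=7089500, p(75)=8118264, p(76)=9289091, p(77)=10619863, p(78)=12132164, p(79)=13848650, p(80)=15796476, p(81)=18004327, p(82)=20506255, p(83)=23338469, p(84)=26543660.
Final step: p(85) = p(84) + p(83) - p(80) - p(78) + p(73) + p(70) - p(63) - p(59) + p(50) + p(45) - p(34) - p(28) + p(15) + p(8)
= 26543660 + 23338469 - 15796476 - 12132164 + 6185689 + 4087968 - 1505499 - 831820 + 204226 + 89134 - 12310 - 3718 + 176 + 22
= 30167357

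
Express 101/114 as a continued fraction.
[0; 1, 7, 1, 3, 3]

Euclidean algorithm steps:
101 = 0 × 114 + 101
114 = 1 × 101 + 13
101 = 7 × 13 + 10
13 = 1 × 10 + 3
10 = 3 × 3 + 1
3 = 3 × 1 + 0
Continued fraction: [0; 1, 7, 1, 3, 3]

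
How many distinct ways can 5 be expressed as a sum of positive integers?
7

p(n) counts ways to write n as a sum of positive integers (order ignored).
Examples: 5; 4 + 1; 3 + 2; 3 + 1 + 1; 2 + 2 + 1; ... (7 total)
p(5) = 7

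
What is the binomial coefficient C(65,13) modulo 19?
0

Using Lucas' theorem:
Write n=65 and k=13 in base 19:
n in base 19: [3, 8]
k in base 19: [0, 13]
C(65,13) mod 19 = ∏ C(n_i, k_i) mod 19
Digit binomials (mod 19): C(3,0) = 1; C(8,13) = 0 (k_i > n_i)
Product: 1 × 0 = 0 ≡ 0 (mod 19)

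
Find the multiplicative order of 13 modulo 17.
4

17 is prime, so ord(13) divides φ(17) = 16.
Divisors of 16: 1, 2, 4, 8, 16.
Repeated squaring: 13^1 ≡ 13, 13^2 ≡ 16, 13^4 ≡ 1, 13^8 ≡ 1, 13^16 ≡ 1 (mod 17).
Test 13^d mod 17 for each divisor d in increasing order:
13^1 ≡ 13
13^2 ≡ 16
13^4 ≡ 1  ← first divisor giving 1
The order is 4.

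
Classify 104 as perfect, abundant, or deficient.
abundant

Proper divisors of 104: sum = 1 + 2 + 4 + 8 + 13 + 26 + 52 = 106
Since 106 > 104, 104 is abundant.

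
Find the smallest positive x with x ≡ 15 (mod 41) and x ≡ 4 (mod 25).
179

Using Chinese Remainder Theorem:
M = 41 × 25 = 1025
M1 = 25, M2 = 41
y1 = 25^(-1) mod 41 = 23
y2 = 41^(-1) mod 25 = 11
x = (15×25×23 + 4×41×11) mod 1025 = 179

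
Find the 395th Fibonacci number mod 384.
89

Matrix identity: Q^n = [[F_(n+1), F_n], [F_n, F_(n-1)]] with Q = [[1,1],[1,0]].
n = 395 = 110001011₂. Square-and-multiply, entries mod 384:
Q^1 = [[1,1],[1,0]]
Q^3 = (Q^1)²·Q = [[3,2],[2,1]]
Q^6 = (Q^3)² = [[13,8],[8,5]]
Q^12 = (Q^6)² = [[233,144],[144,89]]
Q^24 = (Q^12)² = [[145,288],[288,241]]
Q^49 = (Q^24)²·Q = [[97,289],[289,192]]
Q^98 = (Q^49)² = [[2,193],[193,193]]
Q^197 = (Q^98)²·Q = [[8,5],[5,3]]
Q^395 = (Q^197)²·Q = [[144,89],[89,55]]
F_395 mod 384 = Q^395[0][1] = 89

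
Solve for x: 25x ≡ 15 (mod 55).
x ≡ 5 (mod 11)

gcd(25, 55) = 5, which divides 15, so solutions exist.
Divide through by 5: 5x ≡ 3 (mod 11).
Find 5^(-1) mod 11 by the extended Euclidean algorithm:
11 = 2 × 5 + 1  ⟹  1 = (1)·11 + (-2)·5
So (-2)·5 ≡ 1 (mod 11), i.e. 5^(-1) ≡ -2 ≡ 9 (mod 11).
x ≡ 9 × 3 = 27 ≡ 5 (mod 11).
Check: 25 × 5 = 125 ≡ 15 (mod 55).
x ≡ 5 (mod 11), giving 5 solutions mod 55.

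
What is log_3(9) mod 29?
2

Baby-step giant-step with step n = ⌈√29⌉ = 6.
Baby steps 3^j mod 29 (j:value) for j=0..5: 0:1, 1:3, 2:9, 3:27, 4:23, 5:11.
h = 9 is already in the table at j=2, so x = 2.
Check: 3^2 ≡ 9 (mod 29).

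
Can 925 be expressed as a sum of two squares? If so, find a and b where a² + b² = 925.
5² + 30² (a=5, b=30)

Factorization: 925 = 5^2 × 37
By Fermat: n is sum of two squares iff every prime p ≡ 3 (mod 4) appears to even power.
All primes ≡ 3 (mod 4) appear to even power.
Search a = 0, 1, 2, … for 925 - a² a perfect square: first hit at a = 5: 925 - 25 = 900 = 30².
925 = 5² + 30² = 25 + 900 ✓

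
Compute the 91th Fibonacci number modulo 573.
287

Matrix identity: Q^n = [[F_(n+1), F_n], [F_n, F_(n-1)]] with Q = [[1,1],[1,0]].
n = 91 = 1011011₂. Square-and-multiply, entries mod 573:
Q^1 = [[1,1],[1,0]]
Q^2 = (Q^1)² = [[2,1],[1,1]]
Q^5 = (Q^2)²·Q = [[8,5],[5,3]]
Q^11 = (Q^5)²·Q = [[144,89],[89,55]]
Q^22 = (Q^11)² = [[7,521],[521,59]]
Q^45 = (Q^22)²·Q = [[467,461],[461,6]]
Q^91 = (Q^45)²·Q = [[27,287],[287,313]]
F_91 mod 573 = Q^91[0][1] = 287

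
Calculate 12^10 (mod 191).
153

Repeated squaring. Binary of 10 = 1010.
12^1 ≡ 12 (mod 191); 12^2 ≡ 144 (mod 191); 12^4 ≡ 108 (mod 191); 12^8 ≡ 13 (mod 191)
12^10 = 12^2 × 12^8 ≡ 153 (mod 191)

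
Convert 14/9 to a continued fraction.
[1; 1, 1, 4]

Euclidean algorithm steps:
14 = 1 × 9 + 5
9 = 1 × 5 + 4
5 = 1 × 4 + 1
4 = 4 × 1 + 0
Continued fraction: [1; 1, 1, 4]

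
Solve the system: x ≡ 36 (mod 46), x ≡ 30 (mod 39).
1278

Using Chinese Remainder Theorem:
M = 46 × 39 = 1794
M1 = 39, M2 = 46
y1 = 39^(-1) mod 46 = 13
y2 = 46^(-1) mod 39 = 28
x = (36×39×13 + 30×46×28) mod 1794 = 1278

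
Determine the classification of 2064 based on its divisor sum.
abundant

Proper divisors of 2064: sum = 1 + 2 + 3 + 4 + 6 + 8 + 12 + 16 + ... + 344 + 516 + 688 + 1032 (19 divisors) = 3392
Since 3392 > 2064, 2064 is abundant.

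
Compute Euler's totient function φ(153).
96

153 = 3^2 × 17
φ(n) = n × ∏(1 - 1/p) for each prime p dividing n
φ(153) = 153 × (1 - 1/3) × (1 - 1/17) = 96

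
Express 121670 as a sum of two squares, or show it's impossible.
Not possible

Factorization: 121670 = 2 × 5 × 23^3
By Fermat: n is sum of two squares iff every prime p ≡ 3 (mod 4) appears to even power.
Prime(s) ≡ 3 (mod 4) with odd exponent: [(23, 3)]
Therefore 121670 cannot be expressed as a² + b².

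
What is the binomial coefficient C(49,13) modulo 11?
7

Using Lucas' theorem:
Write n=49 and k=13 in base 11:
n in base 11: [4, 5]
k in base 11: [1, 2]
C(49,13) mod 11 = ∏ C(n_i, k_i) mod 11
Digit binomials (mod 11): C(4,1) = 4; C(5,2) = 10
Product: 4 × 10 = 40 ≡ 7 (mod 11)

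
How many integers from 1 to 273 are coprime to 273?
144

273 = 3 × 7 × 13
φ(n) = n × ∏(1 - 1/p) for each prime p dividing n
φ(273) = 273 × (1 - 1/3) × (1 - 1/7) × (1 - 1/13) = 144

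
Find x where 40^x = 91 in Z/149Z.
53

Baby-step giant-step with step n = ⌈√149⌉ = 13.
Baby steps 40^j mod 149 (j:value) for j=0..12: 0:1, 1:40, 2:110, 3:79, 4:31, 5:48, 6:132, 7:65, 8:67, 9:147, 10:69, 11:78, 12:140.
Giant-step multiplier: 40^(-13) ≡ 40^(148-13) = 40^135 ≡ 12 (mod 149).
Giant steps γ_i = 91·12^i mod 149: γ_0=91, γ_1=49, γ_2=141, γ_3=53, γ_4=40 (in table at j=1).
x = i·n + j = 4·13 + 1 = 53.
Check: 40^53 ≡ 91 (mod 149).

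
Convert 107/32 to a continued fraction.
[3; 2, 1, 10]

Euclidean algorithm steps:
107 = 3 × 32 + 11
32 = 2 × 11 + 10
11 = 1 × 10 + 1
10 = 10 × 1 + 0
Continued fraction: [3; 2, 1, 10]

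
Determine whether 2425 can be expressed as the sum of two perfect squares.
11² + 48² (a=11, b=48)

Factorization: 2425 = 5^2 × 97
By Fermat: n is sum of two squares iff every prime p ≡ 3 (mod 4) appears to even power.
All primes ≡ 3 (mod 4) appear to even power.
Search a = 0, 1, 2, … for 2425 - a² a perfect square: first hit at a = 11: 2425 - 121 = 2304 = 48².
2425 = 11² + 48² = 121 + 2304 ✓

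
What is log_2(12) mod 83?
74

Baby-step giant-step with step n = ⌈√83⌉ = 10.
Baby steps 2^j mod 83 (j:value) for j=0..9: 0:1, 1:2, 2:4, 3:8, 4:16, 5:32, 6:64, 7:45, 8:7, 9:14.
Giant-step multiplier: 2^(-10) ≡ 2^(82-10) = 2^72 ≡ 3 (mod 83).
Giant steps γ_i = 12·3^i mod 83: γ_0=12, γ_1=36, γ_2=25, γ_3=75, γ_4=59, γ_5=11, γ_6=33, γ_7=16 (in table at j=4).
x = i·n + j = 7·10 + 4 = 74.
Check: 2^74 ≡ 12 (mod 83).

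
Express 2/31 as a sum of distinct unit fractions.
1/16 + 1/496

Greedy algorithm:
2/31: ceiling(31/2) = 16, use 1/16
1/496: ceiling(496/1) = 496, use 1/496
Result: 2/31 = 1/16 + 1/496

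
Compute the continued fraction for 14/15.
[0; 1, 14]

Euclidean algorithm steps:
14 = 0 × 15 + 14
15 = 1 × 14 + 1
14 = 14 × 1 + 0
Continued fraction: [0; 1, 14]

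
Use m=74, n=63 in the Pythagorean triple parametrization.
(1507, 9324, 9445)

Euclid's formula: a = m² - n², b = 2mn, c = m² + n²
m = 74, n = 63
a = 74² - 63² = 5476 - 3969 = 1507
b = 2 × 74 × 63 = 9324
c = 74² + 63² = 5476 + 3969 = 9445
Verification: 1507² + 9324² = 2271049 + 86936976 = 89208025 = 9445² ✓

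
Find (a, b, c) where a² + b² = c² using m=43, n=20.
(1449, 1720, 2249)

Euclid's formula: a = m² - n², b = 2mn, c = m² + n²
m = 43, n = 20
a = 43² - 20² = 1849 - 400 = 1449
b = 2 × 43 × 20 = 1720
c = 43² + 20² = 1849 + 400 = 2249
Verification: 1449² + 1720² = 2099601 + 2958400 = 5058001 = 2249² ✓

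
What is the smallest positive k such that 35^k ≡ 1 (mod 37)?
36

37 is prime, so ord(35) divides φ(37) = 36.
Divisors of 36: 1, 2, 3, 4, 6, 9, 12, 18, 36.
Repeated squaring: 35^1 ≡ 35, 35^2 ≡ 4, 35^4 ≡ 16, 35^8 ≡ 34, 35^16 ≡ 9, 35^32 ≡ 7 (mod 37).
Test 35^d mod 37 for each divisor d in increasing order:
35^1 ≡ 35
35^2 ≡ 4
35^3 = 35^2·35^1 ≡ 29
35^4 ≡ 16
35^6 = 35^4·35^2 ≡ 27
35^9 = 35^8·35^1 ≡ 6
35^12 = 35^8·35^4 ≡ 26
35^18 = 35^16·35^2 ≡ 36
35^36 = 35^32·35^4 ≡ 1  ← first divisor giving 1
The order is 36.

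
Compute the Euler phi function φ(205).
160

205 = 5 × 41
φ(n) = n × ∏(1 - 1/p) for each prime p dividing n
φ(205) = 205 × (1 - 1/5) × (1 - 1/41) = 160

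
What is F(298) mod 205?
124

Matrix identity: Q^n = [[F_(n+1), F_n], [F_n, F_(n-1)]] with Q = [[1,1],[1,0]].
n = 298 = 100101010₂. Square-and-multiply, entries mod 205:
Q^1 = [[1,1],[1,0]]
Q^2 = (Q^1)² = [[2,1],[1,1]]
Q^4 = (Q^2)² = [[5,3],[3,2]]
Q^9 = (Q^4)²·Q = [[55,34],[34,21]]
Q^18 = (Q^9)² = [[81,124],[124,162]]
Q^37 = (Q^18)²·Q = [[204,2],[2,202]]
Q^74 = (Q^37)² = [[5,197],[197,13]]
Q^149 = (Q^74)²·Q = [[150,89],[89,61]]
Q^298 = (Q^149)² = [[81,124],[124,162]]
F_298 mod 205 = Q^298[0][1] = 124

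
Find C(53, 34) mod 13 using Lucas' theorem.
0

Using Lucas' theorem:
Write n=53 and k=34 in base 13:
n in base 13: [4, 1]
k in base 13: [2, 8]
C(53,34) mod 13 = ∏ C(n_i, k_i) mod 13
Digit binomials (mod 13): C(4,2) = 6; C(1,8) = 0 (k_i > n_i)
Product: 6 × 0 = 0 ≡ 0 (mod 13)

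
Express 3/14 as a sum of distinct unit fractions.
1/5 + 1/70

Greedy algorithm:
3/14: ceiling(14/3) = 5, use 1/5
1/70: ceiling(70/1) = 70, use 1/70
Result: 3/14 = 1/5 + 1/70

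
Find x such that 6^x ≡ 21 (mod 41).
14

Baby-step giant-step with step n = ⌈√41⌉ = 7.
Baby steps 6^j mod 41 (j:value) for j=0..6: 0:1, 1:6, 2:36, 3:11, 4:25, 5:27, 6:39.
Giant-step multiplier: 6^(-7) ≡ 6^(40-7) = 6^33 ≡ 17 (mod 41).
Giant steps γ_i = 21·17^i mod 41: γ_0=21, γ_1=29, γ_2=1 (in table at j=0).
x = i·n + j = 2·7 + 0 = 14.
Check: 6^14 ≡ 21 (mod 41).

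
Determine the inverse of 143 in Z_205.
162

gcd(143, 205) = 1, so the inverse exists.
Extended Euclidean algorithm on (205, 143):
205 = 1 × 143 + 62  ⟹  62 = (1)·205 + (-1)·143
143 = 2 × 62 + 19  ⟹  19 = (-2)·205 + (3)·143
62 = 3 × 19 + 5  ⟹  5 = (7)·205 + (-10)·143
19 = 3 × 5 + 4  ⟹  4 = (-23)·205 + (33)·143
5 = 1 × 4 + 1  ⟹  1 = (30)·205 + (-43)·143
So (-43)·143 ≡ 1 (mod 205), i.e. 143^(-1) ≡ -43 ≡ 162 (mod 205).
Check: 143 × 162 = 23166 ≡ 1 (mod 205)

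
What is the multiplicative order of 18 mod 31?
15

31 is prime, so ord(18) divides φ(31) = 30.
Divisors of 30: 1, 2, 3, 5, 6, 10, 15, 30.
Repeated squaring: 18^1 ≡ 18, 18^2 ≡ 14, 18^4 ≡ 10, 18^8 ≡ 7, 18^16 ≡ 18 (mod 31).
Test 18^d mod 31 for each divisor d in increasing order:
18^1 ≡ 18
18^2 ≡ 14
18^3 = 18^2·18^1 ≡ 4
18^5 = 18^4·18^1 ≡ 25
18^6 = 18^4·18^2 ≡ 16
18^10 = 18^8·18^2 ≡ 5
18^15 = 18^8·18^4·18^2·18^1 ≡ 1  ← first divisor giving 1
The order is 15.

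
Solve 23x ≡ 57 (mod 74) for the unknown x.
x ≡ 25 (mod 74)

gcd(23, 74) = 1, which divides 57, so solutions exist.
Find 23^(-1) mod 74 by the extended Euclidean algorithm:
74 = 3 × 23 + 5  ⟹  5 = (1)·74 + (-3)·23
23 = 4 × 5 + 3  ⟹  3 = (-4)·74 + (13)·23
5 = 1 × 3 + 2  ⟹  2 = (5)·74 + (-16)·23
3 = 1 × 2 + 1  ⟹  1 = (-9)·74 + (29)·23
So (29)·23 ≡ 1 (mod 74), i.e. 23^(-1) ≡ 29 (mod 74).
x ≡ 29 × 57 = 1653 ≡ 25 (mod 74).
Check: 23 × 25 = 575 ≡ 57 (mod 74).
Unique solution: x ≡ 25 (mod 74)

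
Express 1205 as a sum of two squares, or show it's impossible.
7² + 34² (a=7, b=34)

Factorization: 1205 = 5 × 241
By Fermat: n is sum of two squares iff every prime p ≡ 3 (mod 4) appears to even power.
All primes ≡ 3 (mod 4) appear to even power.
Search a = 0, 1, 2, … for 1205 - a² a perfect square: first hit at a = 7: 1205 - 49 = 1156 = 34².
1205 = 7² + 34² = 49 + 1156 ✓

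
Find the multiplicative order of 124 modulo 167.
83

167 is prime, so ord(124) divides φ(167) = 166.
Divisors of 166: 1, 2, 83, 166.
Repeated squaring: 124^1 ≡ 124, 124^2 ≡ 12, 124^4 ≡ 144, 124^8 ≡ 28, 124^16 ≡ 116, 124^32 ≡ 96, 124^64 ≡ 31, 124^128 ≡ 126 (mod 167).
Test 124^d mod 167 for each divisor d in increasing order:
124^1 ≡ 124
124^2 ≡ 12
124^83 = 124^64·124^16·124^2·124^1 ≡ 1  ← first divisor giving 1
The order is 83.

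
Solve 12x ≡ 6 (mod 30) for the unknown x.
x ≡ 3 (mod 5)

gcd(12, 30) = 6, which divides 6, so solutions exist.
Divide through by 6: 2x ≡ 1 (mod 5).
Find 2^(-1) mod 5 by the extended Euclidean algorithm:
5 = 2 × 2 + 1  ⟹  1 = (1)·5 + (-2)·2
So (-2)·2 ≡ 1 (mod 5), i.e. 2^(-1) ≡ -2 ≡ 3 (mod 5).
x ≡ 3 × 1 = 3 ≡ 3 (mod 5).
Check: 12 × 3 = 36 ≡ 6 (mod 30).
x ≡ 3 (mod 5), giving 6 solutions mod 30.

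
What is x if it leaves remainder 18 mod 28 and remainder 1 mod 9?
46

Using Chinese Remainder Theorem:
M = 28 × 9 = 252
M1 = 9, M2 = 28
y1 = 9^(-1) mod 28 = 25
y2 = 28^(-1) mod 9 = 1
x = (18×9×25 + 1×28×1) mod 252 = 46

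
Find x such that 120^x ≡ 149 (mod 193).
161

Baby-step giant-step with step n = ⌈√193⌉ = 14.
Baby steps 120^j mod 193 (j:value) for j=0..13: 0:1, 1:120, 2:118, 3:71, 4:28, 5:79, 6:23, 7:58, 8:12, 9:89, 10:65, 11:80, 12:143, 13:176.
Giant-step multiplier: 120^(-14) ≡ 120^(192-14) = 120^178 ≡ 100 (mod 193).
Giant steps γ_i = 149·100^i mod 193: γ_0=149, γ_1=39, γ_2=40, γ_3=140, γ_4=104, γ_5=171, γ_6=116, γ_7=20, γ_8=70, γ_9=52, γ_10=182, γ_11=58 (in table at j=7).
x = i·n + j = 11·14 + 7 = 161.
Check: 120^161 ≡ 149 (mod 193).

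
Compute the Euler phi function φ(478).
238

478 = 2 × 239
φ(n) = n × ∏(1 - 1/p) for each prime p dividing n
φ(478) = 478 × (1 - 1/2) × (1 - 1/239) = 238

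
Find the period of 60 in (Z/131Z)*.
13

131 is prime, so ord(60) divides φ(131) = 130.
Divisors of 130: 1, 2, 5, 10, 13, 26, 65, 130.
Repeated squaring: 60^1 ≡ 60, 60^2 ≡ 63, 60^4 ≡ 39, 60^8 ≡ 80, 60^16 ≡ 112, 60^32 ≡ 99, 60^64 ≡ 107, 60^128 ≡ 52 (mod 131).
Test 60^d mod 131 for each divisor d in increasing order:
60^1 ≡ 60
60^2 ≡ 63
60^5 = 60^4·60^1 ≡ 113
60^10 = 60^8·60^2 ≡ 62
60^13 = 60^8·60^4·60^1 ≡ 1  ← first divisor giving 1
The order is 13.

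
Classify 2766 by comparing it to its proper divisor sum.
abundant

Proper divisors of 2766: sum = 1 + 2 + 3 + 6 + 461 + 922 + 1383 = 2778
Since 2778 > 2766, 2766 is abundant.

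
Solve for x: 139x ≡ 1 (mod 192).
163

gcd(139, 192) = 1, so the inverse exists.
Extended Euclidean algorithm on (192, 139):
192 = 1 × 139 + 53  ⟹  53 = (1)·192 + (-1)·139
139 = 2 × 53 + 33  ⟹  33 = (-2)·192 + (3)·139
53 = 1 × 33 + 20  ⟹  20 = (3)·192 + (-4)·139
33 = 1 × 20 + 13  ⟹  13 = (-5)·192 + (7)·139
20 = 1 × 13 + 7  ⟹  7 = (8)·192 + (-11)·139
13 = 1 × 7 + 6  ⟹  6 = (-13)·192 + (18)·139
7 = 1 × 6 + 1  ⟹  1 = (21)·192 + (-29)·139
So (-29)·139 ≡ 1 (mod 192), i.e. 139^(-1) ≡ -29 ≡ 163 (mod 192).
Check: 139 × 163 = 22657 ≡ 1 (mod 192)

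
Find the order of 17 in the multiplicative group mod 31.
30

31 is prime, so ord(17) divides φ(31) = 30.
Divisors of 30: 1, 2, 3, 5, 6, 10, 15, 30.
Repeated squaring: 17^1 ≡ 17, 17^2 ≡ 10, 17^4 ≡ 7, 17^8 ≡ 18, 17^16 ≡ 14 (mod 31).
Test 17^d mod 31 for each divisor d in increasing order:
17^1 ≡ 17
17^2 ≡ 10
17^3 = 17^2·17^1 ≡ 15
17^5 = 17^4·17^1 ≡ 26
17^6 = 17^4·17^2 ≡ 8
17^10 = 17^8·17^2 ≡ 25
17^15 = 17^8·17^4·17^2·17^1 ≡ 30
17^30 = 17^16·17^8·17^4·17^2 ≡ 1  ← first divisor giving 1
The order is 30.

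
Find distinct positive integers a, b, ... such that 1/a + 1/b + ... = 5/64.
1/13 + 1/832

Greedy algorithm:
5/64: ceiling(64/5) = 13, use 1/13
1/832: ceiling(832/1) = 832, use 1/832
Result: 5/64 = 1/13 + 1/832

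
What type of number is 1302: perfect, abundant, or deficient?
abundant

Proper divisors of 1302: sum = 1 + 2 + 3 + 6 + 7 + 14 + 21 + 31 + 42 + 62 + 93 + 186 + 217 + 434 + 651 = 1770
Since 1770 > 1302, 1302 is abundant.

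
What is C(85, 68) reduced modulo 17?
5

Using Lucas' theorem:
Write n=85 and k=68 in base 17:
n in base 17: [5, 0]
k in base 17: [4, 0]
C(85,68) mod 17 = ∏ C(n_i, k_i) mod 17
Digit binomials (mod 17): C(5,4) = 5; C(0,0) = 1
Product: 5 × 1 = 5 ≡ 5 (mod 17)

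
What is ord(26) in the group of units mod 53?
52

53 is prime, so ord(26) divides φ(53) = 52.
Divisors of 52: 1, 2, 4, 13, 26, 52.
Repeated squaring: 26^1 ≡ 26, 26^2 ≡ 40, 26^4 ≡ 10, 26^8 ≡ 47, 26^16 ≡ 36, 26^32 ≡ 24 (mod 53).
Test 26^d mod 53 for each divisor d in increasing order:
26^1 ≡ 26
26^2 ≡ 40
26^4 ≡ 10
26^13 = 26^8·26^4·26^1 ≡ 30
26^26 = 26^16·26^8·26^2 ≡ 52
26^52 = 26^32·26^16·26^4 ≡ 1  ← first divisor giving 1
The order is 52.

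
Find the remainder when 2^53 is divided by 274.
148

Repeated squaring. Binary of 53 = 110101.
2^1 ≡ 2 (mod 274); 2^2 ≡ 4 (mod 274); 2^4 ≡ 16 (mod 274); 2^8 ≡ 256 (mod 274); 2^16 ≡ 50 (mod 274); 2^32 ≡ 34 (mod 274)
2^53 = 2^1 × 2^4 × 2^16 × 2^32 ≡ 148 (mod 274)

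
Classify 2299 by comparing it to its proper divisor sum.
deficient

Proper divisors of 2299: sum = 1 + 11 + 19 + 121 + 209 = 361
Since 361 < 2299, 2299 is deficient.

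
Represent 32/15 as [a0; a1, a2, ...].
[2; 7, 2]

Euclidean algorithm steps:
32 = 2 × 15 + 2
15 = 7 × 2 + 1
2 = 2 × 1 + 0
Continued fraction: [2; 7, 2]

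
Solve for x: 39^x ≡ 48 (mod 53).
17

Baby-step giant-step with step n = ⌈√53⌉ = 8.
Baby steps 39^j mod 53 (j:value) for j=0..7: 0:1, 1:39, 2:37, 3:12, 4:44, 5:20, 6:38, 7:51.
Giant-step multiplier: 39^(-8) ≡ 39^(52-8) = 39^44 ≡ 36 (mod 53).
Giant steps γ_i = 48·36^i mod 53: γ_0=48, γ_1=32, γ_2=39 (in table at j=1).
x = i·n + j = 2·8 + 1 = 17.
Check: 39^17 ≡ 48 (mod 53).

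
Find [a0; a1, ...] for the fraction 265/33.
[8; 33]

Euclidean algorithm steps:
265 = 8 × 33 + 1
33 = 33 × 1 + 0
Continued fraction: [8; 33]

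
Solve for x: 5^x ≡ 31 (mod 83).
50

Baby-step giant-step with step n = ⌈√83⌉ = 10.
Baby steps 5^j mod 83 (j:value) for j=0..9: 0:1, 1:5, 2:25, 3:42, 4:44, 5:54, 6:21, 7:22, 8:27, 9:52.
Giant-step multiplier: 5^(-10) ≡ 5^(82-10) = 5^72 ≡ 68 (mod 83).
Giant steps γ_i = 31·68^i mod 83: γ_0=31, γ_1=33, γ_2=3, γ_3=38, γ_4=11, γ_5=1 (in table at j=0).
x = i·n + j = 5·10 + 0 = 50.
Check: 5^50 ≡ 31 (mod 83).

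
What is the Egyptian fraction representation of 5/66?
1/14 + 1/231

Greedy algorithm:
5/66: ceiling(66/5) = 14, use 1/14
1/231: ceiling(231/1) = 231, use 1/231
Result: 5/66 = 1/14 + 1/231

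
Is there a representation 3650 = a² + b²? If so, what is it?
13² + 59² (a=13, b=59)

Factorization: 3650 = 2 × 5^2 × 73
By Fermat: n is sum of two squares iff every prime p ≡ 3 (mod 4) appears to even power.
All primes ≡ 3 (mod 4) appear to even power.
Search a = 0, 1, 2, … for 3650 - a² a perfect square: first hit at a = 13: 3650 - 169 = 3481 = 59².
3650 = 13² + 59² = 169 + 3481 ✓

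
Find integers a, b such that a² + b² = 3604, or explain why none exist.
2² + 60² (a=2, b=60)

Factorization: 3604 = 2^2 × 17 × 53
By Fermat: n is sum of two squares iff every prime p ≡ 3 (mod 4) appears to even power.
All primes ≡ 3 (mod 4) appear to even power.
Search a = 0, 1, 2, … for 3604 - a² a perfect square: first hit at a = 2: 3604 - 4 = 3600 = 60².
3604 = 2² + 60² = 4 + 3600 ✓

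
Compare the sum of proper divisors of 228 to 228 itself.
abundant

Proper divisors of 228: sum = 1 + 2 + 3 + 4 + 6 + 12 + 19 + 38 + 57 + 76 + 114 = 332
Since 332 > 228, 228 is abundant.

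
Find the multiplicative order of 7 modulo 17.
16

17 is prime, so ord(7) divides φ(17) = 16.
Divisors of 16: 1, 2, 4, 8, 16.
Repeated squaring: 7^1 ≡ 7, 7^2 ≡ 15, 7^4 ≡ 4, 7^8 ≡ 16, 7^16 ≡ 1 (mod 17).
Test 7^d mod 17 for each divisor d in increasing order:
7^1 ≡ 7
7^2 ≡ 15
7^4 ≡ 4
7^8 ≡ 16
7^16 ≡ 1  ← first divisor giving 1
The order is 16.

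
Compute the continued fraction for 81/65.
[1; 4, 16]

Euclidean algorithm steps:
81 = 1 × 65 + 16
65 = 4 × 16 + 1
16 = 16 × 1 + 0
Continued fraction: [1; 4, 16]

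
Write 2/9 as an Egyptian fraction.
1/5 + 1/45

Greedy algorithm:
2/9: ceiling(9/2) = 5, use 1/5
1/45: ceiling(45/1) = 45, use 1/45
Result: 2/9 = 1/5 + 1/45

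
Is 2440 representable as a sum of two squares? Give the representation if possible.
18² + 46² (a=18, b=46)

Factorization: 2440 = 2^3 × 5 × 61
By Fermat: n is sum of two squares iff every prime p ≡ 3 (mod 4) appears to even power.
All primes ≡ 3 (mod 4) appear to even power.
Search a = 0, 1, 2, … for 2440 - a² a perfect square: first hit at a = 18: 2440 - 324 = 2116 = 46².
2440 = 18² + 46² = 324 + 2116 ✓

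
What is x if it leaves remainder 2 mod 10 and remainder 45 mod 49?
192

Using Chinese Remainder Theorem:
M = 10 × 49 = 490
M1 = 49, M2 = 10
y1 = 49^(-1) mod 10 = 9
y2 = 10^(-1) mod 49 = 5
x = (2×49×9 + 45×10×5) mod 490 = 192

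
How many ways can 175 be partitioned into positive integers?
435157697830

p(n) counts ways to write n as a sum of positive integers (order ignored).
Euler's pentagonal recurrence: p(k) = p(k-1) + p(k-2) - p(k-5) - p(k-7) + p(k-12) + p(k-15) - ... (offsets j(3j∓1)/2, signs ++--, p(0)=1, p(<0)=0).
DP table for k = 0..174: p(0)=1, p(1)=1, p(2)=2, p(3)=3, p(4)=5, p(5)=7, p(6)=11, p(7)=15, p(8)=22, p(9)=30, p(10)=42, p(11)=56, p(12)=77, p(13)=101, p(14)=135, p(15)=176, p(16)=231, p(17)=297, p(18)=385, p(19)=490, p(20)=627, p(21)=792, p(22)=1002, p(23)=1255, p(24)=1575, p(25)=1958, p(26)=2436, p(27)=3010, p(28)=3718, p(29)=4565, p(30)=5604, p(31)=6842, p(32)=8349, p(33)=10143, p(34)=12310, p(35)=14883, p(36)=17977, p(37)=21637, p(38)=26015, p(39)=31185, p(40)=37338, p(41)=44583, p(42)=53174, p(43)=63261, p(44)=75175, p(45)=89134, p(46)=105558, p(47)=124754, p(48)=147273, p(49)=173525, p(50)=204226, p(51)=239943, p(52)=281589, p(53)=329931, p(54)=386155, p(55)=451276, p(56)=526823, p(57)=614154, p(58)=715220, p(59)=831820, p(60)=966467, p(61)=1121505, p(62)=1300156, p(63)=1505499, p(64)=1741630, p(65)=2012558, p(66)=2323520, p(67)=2679689, p(68)=3087735, p(69)=3554345, p(70)=4087968, p(71)=4697205, p(72)=5392783, p(73)=6185689, p(74)=7089500, p(75)=8118264, p(76)=9289091, p(77)=10619863, p(78)=12132164, p(79)=13848650, p(80)=15796476, p(81)=18004327, p(82)=20506255, p(83)=23338469, p(84)=26543660, p(85)=30167357, p(86)=34262962, p(87)=38887673, p(88)=44108109, p(89)=49995925, p(90)=56634173, p(91)=64112359, p(92)=72533807, p(93)=82010177, p(94)=92669720, p(95)=104651419, p(96)=118114304, p(97)=133230930, p(98)=150198136, p(99)=169229875, p(100)=190569292, p(101)=214481126, p(102)=241265379, p(103)=271248950, p(104)=304801365, p(105)=342325709, p(106)=384276336, p(107)=431149389, p(108)=483502844, p(109)=541946240, p(110)=607163746, p(111)=679903203, p(112)=761002156, p(113)=851376628, p(114)=952050665, p(115)=1064144451, p(116)=1188908248, p(117)=1327710076, p(118)=1482074143, p(119)=1653668665, p(120)=1844349560, p(121)=2056148051, p(122)=2291320912, p(123)=2552338241, p(124)=2841940500, p(125)=3163127352, p(126)=3519222692, p(127)=3913864295, p(128)=4351078600, p(129)=4835271870, p(130)=5371315400, p(131)=5964539504, p(132)=6620830889, p(133)=7346629512, p(134)=8149040695, p(135)=9035836076, p(136)=10015581680, p(137)=11097645016, p(138)=12292341831, p(139)=13610949895, p(140)=15065878135, p(141)=16670689208, p(142)=18440293320, p(143)=20390982757, p(144)=22540654445, p(145)=24908858009, p(146)=27517052599, p(147)=30388671978, p(148)=33549419497, p(149)=37027355200, p(150)=40853235313, p(151)=45060624582, p(152)=49686288421, p(153)=54770336324, p(154)=60356673280, p(155)=66493182097, p(156)=73232243759, p(157)=80630964769, p(158)=88751778802, p(159)=97662728555, p(160)=107438159466, p(161)=118159068427, p(162)=129913904637, p(163)=142798995930, p(164)=156919475295, p(165)=172389800255, p(166)=189334822579, p(167)=207890420102, p(168)=228204732751, p(169)=250438925115, p(170)=274768617130, p(171)=301384802048, p(172)=330495499613, p(173)=362326859895, p(174)=397125074750.
Final step: p(175) = p(174) + p(173) - p(170) - p(168) + p(163) + p(160) - p(153) - p(149) + p(140) + p(135) - p(124) - p(118) + p(105) + p(98) - p(83) - p(75) + p(58) + p(49) - p(30) - p(20)
= 397125074750 + 362326859895 - 274768617130 - 228204732751 + 142798995930 + 107438159466 - 54770336324 - 37027355200 + 15065878135 + 9035836076 - 2841940500 - 1482074143 + 342325709 + 150198136 - 23338469 - 8118264 + 715220 + 173525 - 5604 - 627
= 435157697830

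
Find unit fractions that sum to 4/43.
1/11 + 1/473

Greedy algorithm:
4/43: ceiling(43/4) = 11, use 1/11
1/473: ceiling(473/1) = 473, use 1/473
Result: 4/43 = 1/11 + 1/473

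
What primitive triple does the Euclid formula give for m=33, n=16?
(833, 1056, 1345)

Euclid's formula: a = m² - n², b = 2mn, c = m² + n²
m = 33, n = 16
a = 33² - 16² = 1089 - 256 = 833
b = 2 × 33 × 16 = 1056
c = 33² + 16² = 1089 + 256 = 1345
Verification: 833² + 1056² = 693889 + 1115136 = 1809025 = 1345² ✓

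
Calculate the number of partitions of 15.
176

p(n) counts ways to write n as a sum of positive integers (order ignored).
Euler's pentagonal recurrence: p(k) = p(k-1) + p(k-2) - p(k-5) - p(k-7) + p(k-12) + p(k-15) - ... (offsets j(3j∓1)/2, signs ++--, p(0)=1, p(<0)=0).
DP table for k = 0..14: p(0)=1, p(1)=1, p(2)=2, p(3)=3, p(4)=5, p(5)=7, p(6)=11, p(7)=15, p(8)=22, p(9)=30, p(10)=42, p(11)=56, p(12)=77, p(13)=101, p(14)=135.
Final step: p(15) = p(14) + p(13) - p(10) - p(8) + p(3) + p(0)
= 135 + 101 - 42 - 22 + 3 + 1
= 176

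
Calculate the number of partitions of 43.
63261

p(n) counts ways to write n as a sum of positive integers (order ignored).
Euler's pentagonal recurrence: p(k) = p(k-1) + p(k-2) - p(k-5) - p(k-7) + p(k-12) + p(k-15) - ... (offsets j(3j∓1)/2, signs ++--, p(0)=1, p(<0)=0).
DP table for k = 0..42: p(0)=1, p(1)=1, p(2)=2, p(3)=3, p(4)=5, p(5)=7, p(6)=11, p(7)=15, p(8)=22, p(9)=30, p(10)=42, p(11)=56, p(12)=77, p(13)=101, p(14)=135, p(15)=176, p(16)=231, p(17)=297, p(18)=385, p(19)=490, p(20)=627, p(21)=792, p(22)=1002, p(23)=1255, p(24)=1575, p(25)=1958, p(26)=2436, p(27)=3010, p(28)=3718, p(29)=4565, p(30)=5604, p(31)=6842, p(32)=8349, p(33)=10143, p(34)=12310, p(35)=14883, p(36)=17977, p(37)=21637, p(38)=26015, p(39)=31185, p(40)=37338, p(41)=44583, p(42)=53174.
Final step: p(43) = p(42) + p(41) - p(38) - p(36) + p(31) + p(28) - p(21) - p(17) + p(8) + p(3)
= 53174 + 44583 - 26015 - 17977 + 6842 + 3718 - 792 - 297 + 22 + 3
= 63261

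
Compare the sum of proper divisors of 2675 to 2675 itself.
deficient

Proper divisors of 2675: sum = 1 + 5 + 25 + 107 + 535 = 673
Since 673 < 2675, 2675 is deficient.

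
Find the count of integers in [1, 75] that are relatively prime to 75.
40

75 = 3 × 5^2
φ(n) = n × ∏(1 - 1/p) for each prime p dividing n
φ(75) = 75 × (1 - 1/3) × (1 - 1/5) = 40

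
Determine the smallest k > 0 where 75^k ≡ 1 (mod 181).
45

181 is prime, so ord(75) divides φ(181) = 180.
Divisors of 180: 1, 2, 3, 4, 5, 6, 9, 10, 12, 15, 18, 20, 30, 36, 45, 60, 90, 180.
Repeated squaring: 75^1 ≡ 75, 75^2 ≡ 14, 75^4 ≡ 15, 75^8 ≡ 44, 75^16 ≡ 126, 75^32 ≡ 129, 75^64 ≡ 170, 75^128 ≡ 121 (mod 181).
Test 75^d mod 181 for each divisor d in increasing order:
75^1 ≡ 75
75^2 ≡ 14
75^3 = 75^2·75^1 ≡ 145
75^4 ≡ 15
75^5 = 75^4·75^1 ≡ 39
75^6 = 75^4·75^2 ≡ 29
75^9 = 75^8·75^1 ≡ 42
75^10 = 75^8·75^2 ≡ 73
75^12 = 75^8·75^4 ≡ 117
75^15 = 75^8·75^4·75^2·75^1 ≡ 132
75^18 = 75^16·75^2 ≡ 135
75^20 = 75^16·75^4 ≡ 80
75^30 = 75^16·75^8·75^4·75^2 ≡ 48
75^36 = 75^32·75^4 ≡ 125
75^45 = 75^32·75^8·75^4·75^1 ≡ 1  ← first divisor giving 1
The order is 45.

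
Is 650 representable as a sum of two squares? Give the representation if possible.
5² + 25² (a=5, b=25)

Factorization: 650 = 2 × 5^2 × 13
By Fermat: n is sum of two squares iff every prime p ≡ 3 (mod 4) appears to even power.
All primes ≡ 3 (mod 4) appear to even power.
Search a = 0, 1, 2, … for 650 - a² a perfect square: first hit at a = 5: 650 - 25 = 625 = 25².
650 = 5² + 25² = 25 + 625 ✓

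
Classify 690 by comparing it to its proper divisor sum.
abundant

Proper divisors of 690: sum = 1 + 2 + 3 + 5 + 6 + 10 + 15 + 23 + 30 + 46 + 69 + 115 + 138 + 230 + 345 = 1038
Since 1038 > 690, 690 is abundant.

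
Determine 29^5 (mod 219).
47

Repeated squaring. Binary of 5 = 101.
29^1 ≡ 29 (mod 219); 29^2 ≡ 184 (mod 219); 29^4 ≡ 130 (mod 219)
29^5 = 29^1 × 29^4 ≡ 47 (mod 219)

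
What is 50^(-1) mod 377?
279

gcd(50, 377) = 1, so the inverse exists.
Extended Euclidean algorithm on (377, 50):
377 = 7 × 50 + 27  ⟹  27 = (1)·377 + (-7)·50
50 = 1 × 27 + 23  ⟹  23 = (-1)·377 + (8)·50
27 = 1 × 23 + 4  ⟹  4 = (2)·377 + (-15)·50
23 = 5 × 4 + 3  ⟹  3 = (-11)·377 + (83)·50
4 = 1 × 3 + 1  ⟹  1 = (13)·377 + (-98)·50
So (-98)·50 ≡ 1 (mod 377), i.e. 50^(-1) ≡ -98 ≡ 279 (mod 377).
Check: 50 × 279 = 13950 ≡ 1 (mod 377)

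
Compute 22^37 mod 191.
63

Repeated squaring. Binary of 37 = 100101.
22^1 ≡ 22 (mod 191); 22^2 ≡ 102 (mod 191); 22^4 ≡ 90 (mod 191); 22^8 ≡ 78 (mod 191); 22^16 ≡ 163 (mod 191); 22^32 ≡ 20 (mod 191)
22^37 = 22^1 × 22^4 × 22^32 ≡ 63 (mod 191)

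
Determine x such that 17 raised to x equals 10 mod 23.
13

Baby-step giant-step with step n = ⌈√23⌉ = 5.
Baby steps 17^j mod 23 (j:value) for j=0..4: 0:1, 1:17, 2:13, 3:14, 4:8.
Giant-step multiplier: 17^(-5) ≡ 17^(22-5) = 17^17 ≡ 11 (mod 23).
Giant steps γ_i = 10·11^i mod 23: γ_0=10, γ_1=18, γ_2=14 (in table at j=3).
x = i·n + j = 2·5 + 3 = 13.
Check: 17^13 ≡ 10 (mod 23).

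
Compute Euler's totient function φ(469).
396

469 = 7 × 67
φ(n) = n × ∏(1 - 1/p) for each prime p dividing n
φ(469) = 469 × (1 - 1/7) × (1 - 1/67) = 396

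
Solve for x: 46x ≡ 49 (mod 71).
x ≡ 52 (mod 71)

gcd(46, 71) = 1, which divides 49, so solutions exist.
Find 46^(-1) mod 71 by the extended Euclidean algorithm:
71 = 1 × 46 + 25  ⟹  25 = (1)·71 + (-1)·46
46 = 1 × 25 + 21  ⟹  21 = (-1)·71 + (2)·46
25 = 1 × 21 + 4  ⟹  4 = (2)·71 + (-3)·46
21 = 5 × 4 + 1  ⟹  1 = (-11)·71 + (17)·46
So (17)·46 ≡ 1 (mod 71), i.e. 46^(-1) ≡ 17 (mod 71).
x ≡ 17 × 49 = 833 ≡ 52 (mod 71).
Check: 46 × 52 = 2392 ≡ 49 (mod 71).
Unique solution: x ≡ 52 (mod 71)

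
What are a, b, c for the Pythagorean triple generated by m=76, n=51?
(3175, 7752, 8377)

Euclid's formula: a = m² - n², b = 2mn, c = m² + n²
m = 76, n = 51
a = 76² - 51² = 5776 - 2601 = 3175
b = 2 × 76 × 51 = 7752
c = 76² + 51² = 5776 + 2601 = 8377
Verification: 3175² + 7752² = 10080625 + 60093504 = 70174129 = 8377² ✓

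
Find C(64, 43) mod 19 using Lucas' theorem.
6

Using Lucas' theorem:
Write n=64 and k=43 in base 19:
n in base 19: [3, 7]
k in base 19: [2, 5]
C(64,43) mod 19 = ∏ C(n_i, k_i) mod 19
Digit binomials (mod 19): C(3,2) = 3; C(7,5) = 21 ≡ 2
Product: 3 × 2 = 6 ≡ 6 (mod 19)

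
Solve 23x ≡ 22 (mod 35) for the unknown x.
x ≡ 4 (mod 35)

gcd(23, 35) = 1, which divides 22, so solutions exist.
Find 23^(-1) mod 35 by the extended Euclidean algorithm:
35 = 1 × 23 + 12  ⟹  12 = (1)·35 + (-1)·23
23 = 1 × 12 + 11  ⟹  11 = (-1)·35 + (2)·23
12 = 1 × 11 + 1  ⟹  1 = (2)·35 + (-3)·23
So (-3)·23 ≡ 1 (mod 35), i.e. 23^(-1) ≡ -3 ≡ 32 (mod 35).
x ≡ 32 × 22 = 704 ≡ 4 (mod 35).
Check: 23 × 4 = 92 ≡ 22 (mod 35).
Unique solution: x ≡ 4 (mod 35)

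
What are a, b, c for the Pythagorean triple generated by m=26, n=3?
(667, 156, 685)

Euclid's formula: a = m² - n², b = 2mn, c = m² + n²
m = 26, n = 3
a = 26² - 3² = 676 - 9 = 667
b = 2 × 26 × 3 = 156
c = 26² + 3² = 676 + 9 = 685
Verification: 667² + 156² = 444889 + 24336 = 469225 = 685² ✓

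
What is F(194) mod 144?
1

Matrix identity: Q^n = [[F_(n+1), F_n], [F_n, F_(n-1)]] with Q = [[1,1],[1,0]].
n = 194 = 11000010₂. Square-and-multiply, entries mod 144:
Q^1 = [[1,1],[1,0]]
Q^3 = (Q^1)²·Q = [[3,2],[2,1]]
Q^6 = (Q^3)² = [[13,8],[8,5]]
Q^12 = (Q^6)² = [[89,0],[0,89]]
Q^24 = (Q^12)² = [[1,0],[0,1]]
Q^48 = (Q^24)² = [[1,0],[0,1]]
Q^97 = (Q^48)²·Q = [[1,1],[1,0]]
Q^194 = (Q^97)² = [[2,1],[1,1]]
F_194 mod 144 = Q^194[0][1] = 1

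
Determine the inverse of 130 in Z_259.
2

gcd(130, 259) = 1, so the inverse exists.
Extended Euclidean algorithm on (259, 130):
259 = 1 × 130 + 129  ⟹  129 = (1)·259 + (-1)·130
130 = 1 × 129 + 1  ⟹  1 = (-1)·259 + (2)·130
So (2)·130 ≡ 1 (mod 259), i.e. 130^(-1) ≡ 2 (mod 259).
Check: 130 × 2 = 260 ≡ 1 (mod 259)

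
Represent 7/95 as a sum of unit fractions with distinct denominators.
1/14 + 1/444 + 1/295260

Greedy algorithm:
7/95: ceiling(95/7) = 14, use 1/14
3/1330: ceiling(1330/3) = 444, use 1/444
1/295260: ceiling(295260/1) = 295260, use 1/295260
Result: 7/95 = 1/14 + 1/444 + 1/295260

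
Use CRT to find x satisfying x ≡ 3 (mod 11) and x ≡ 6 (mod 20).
146

Using Chinese Remainder Theorem:
M = 11 × 20 = 220
M1 = 20, M2 = 11
y1 = 20^(-1) mod 11 = 5
y2 = 11^(-1) mod 20 = 11
x = (3×20×5 + 6×11×11) mod 220 = 146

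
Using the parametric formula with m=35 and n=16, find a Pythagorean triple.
(969, 1120, 1481)

Euclid's formula: a = m² - n², b = 2mn, c = m² + n²
m = 35, n = 16
a = 35² - 16² = 1225 - 256 = 969
b = 2 × 35 × 16 = 1120
c = 35² + 16² = 1225 + 256 = 1481
Verification: 969² + 1120² = 938961 + 1254400 = 2193361 = 1481² ✓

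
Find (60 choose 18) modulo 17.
10

Using Lucas' theorem:
Write n=60 and k=18 in base 17:
n in base 17: [3, 9]
k in base 17: [1, 1]
C(60,18) mod 17 = ∏ C(n_i, k_i) mod 17
Digit binomials (mod 17): C(3,1) = 3; C(9,1) = 9
Product: 3 × 9 = 27 ≡ 10 (mod 17)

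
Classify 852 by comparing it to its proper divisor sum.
abundant

Proper divisors of 852: sum = 1 + 2 + 3 + 4 + 6 + 12 + 71 + 142 + 213 + 284 + 426 = 1164
Since 1164 > 852, 852 is abundant.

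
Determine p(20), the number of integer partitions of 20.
627

p(n) counts ways to write n as a sum of positive integers (order ignored).
Euler's pentagonal recurrence: p(k) = p(k-1) + p(k-2) - p(k-5) - p(k-7) + p(k-12) + p(k-15) - ... (offsets j(3j∓1)/2, signs ++--, p(0)=1, p(<0)=0).
DP table for k = 0..19: p(0)=1, p(1)=1, p(2)=2, p(3)=3, p(4)=5, p(5)=7, p(6)=11, p(7)=15, p(8)=22, p(9)=30, p(10)=42, p(11)=56, p(12)=77, p(13)=101, p(14)=135, p(15)=176, p(16)=231, p(17)=297, p(18)=385, p(19)=490.
Final step: p(20) = p(19) + p(18) - p(15) - p(13) + p(8) + p(5)
= 490 + 385 - 176 - 101 + 22 + 7
= 627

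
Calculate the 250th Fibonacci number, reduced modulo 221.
220

Matrix identity: Q^n = [[F_(n+1), F_n], [F_n, F_(n-1)]] with Q = [[1,1],[1,0]].
n = 250 = 11111010₂. Square-and-multiply, entries mod 221:
Q^1 = [[1,1],[1,0]]
Q^3 = (Q^1)²·Q = [[3,2],[2,1]]
Q^7 = (Q^3)²·Q = [[21,13],[13,8]]
Q^15 = (Q^7)²·Q = [[103,168],[168,156]]
Q^31 = (Q^15)²·Q = [[133,158],[158,196]]
Q^62 = (Q^31)² = [[0,47],[47,174]]
Q^125 = (Q^62)²·Q = [[0,220],[220,1]]
Q^250 = (Q^125)² = [[1,220],[220,2]]
F_250 mod 221 = Q^250[0][1] = 220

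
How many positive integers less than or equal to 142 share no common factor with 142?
70

142 = 2 × 71
φ(n) = n × ∏(1 - 1/p) for each prime p dividing n
φ(142) = 142 × (1 - 1/2) × (1 - 1/71) = 70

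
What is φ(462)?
120

462 = 2 × 3 × 7 × 11
φ(n) = n × ∏(1 - 1/p) for each prime p dividing n
φ(462) = 462 × (1 - 1/2) × (1 - 1/3) × (1 - 1/7) × (1 - 1/11) = 120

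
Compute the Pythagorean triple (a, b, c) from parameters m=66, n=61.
(635, 8052, 8077)

Euclid's formula: a = m² - n², b = 2mn, c = m² + n²
m = 66, n = 61
a = 66² - 61² = 4356 - 3721 = 635
b = 2 × 66 × 61 = 8052
c = 66² + 61² = 4356 + 3721 = 8077
Verification: 635² + 8052² = 403225 + 64834704 = 65237929 = 8077² ✓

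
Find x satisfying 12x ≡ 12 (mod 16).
x ≡ 1 (mod 4)

gcd(12, 16) = 4, which divides 12, so solutions exist.
Divide through by 4: 3x ≡ 3 (mod 4).
Find 3^(-1) mod 4 by the extended Euclidean algorithm:
4 = 1 × 3 + 1  ⟹  1 = (1)·4 + (-1)·3
So (-1)·3 ≡ 1 (mod 4), i.e. 3^(-1) ≡ -1 ≡ 3 (mod 4).
x ≡ 3 × 3 = 9 ≡ 1 (mod 4).
Check: 12 × 1 = 12 ≡ 12 (mod 16).
x ≡ 1 (mod 4), giving 4 solutions mod 16.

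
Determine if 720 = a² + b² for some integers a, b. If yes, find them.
12² + 24² (a=12, b=24)

Factorization: 720 = 2^4 × 3^2 × 5
By Fermat: n is sum of two squares iff every prime p ≡ 3 (mod 4) appears to even power.
All primes ≡ 3 (mod 4) appear to even power.
Search a = 0, 1, 2, … for 720 - a² a perfect square: first hit at a = 12: 720 - 144 = 576 = 24².
720 = 12² + 24² = 144 + 576 ✓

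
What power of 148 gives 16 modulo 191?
22

Baby-step giant-step with step n = ⌈√191⌉ = 14.
Baby steps 148^j mod 191 (j:value) for j=0..13: 0:1, 1:148, 2:130, 3:140, 4:92, 5:55, 6:118, 7:83, 8:60, 9:94, 10:160, 11:187, 12:172, 13:53.
Giant-step multiplier: 148^(-14) ≡ 148^(190-14) = 148^176 ≡ 147 (mod 191).
Giant steps γ_i = 16·147^i mod 191: γ_0=16, γ_1=60 (in table at j=8).
x = i·n + j = 1·14 + 8 = 22.
Check: 148^22 ≡ 16 (mod 191).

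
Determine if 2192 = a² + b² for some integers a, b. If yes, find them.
16² + 44² (a=16, b=44)

Factorization: 2192 = 2^4 × 137
By Fermat: n is sum of two squares iff every prime p ≡ 3 (mod 4) appears to even power.
All primes ≡ 3 (mod 4) appear to even power.
Search a = 0, 1, 2, … for 2192 - a² a perfect square: first hit at a = 16: 2192 - 256 = 1936 = 44².
2192 = 16² + 44² = 256 + 1936 ✓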